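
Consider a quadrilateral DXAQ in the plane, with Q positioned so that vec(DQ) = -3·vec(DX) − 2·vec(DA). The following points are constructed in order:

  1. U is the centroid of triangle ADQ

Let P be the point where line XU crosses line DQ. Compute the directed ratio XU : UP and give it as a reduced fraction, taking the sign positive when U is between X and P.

Assign D = (0, 0), X = (1, 0), A = (0, 1), Q = (-3, -2) — the answer is frame-independent, so this choice is without loss of generality.
1. U is the centroid of triangle ADQ ⇒ U = (-1, -1/3)
line XU meets DQ at P = (-1/3, -2/9)
U = X + t·(P−X) with t = 3/2, so XU:UP = 3/2:-1/2

XU:UP = -3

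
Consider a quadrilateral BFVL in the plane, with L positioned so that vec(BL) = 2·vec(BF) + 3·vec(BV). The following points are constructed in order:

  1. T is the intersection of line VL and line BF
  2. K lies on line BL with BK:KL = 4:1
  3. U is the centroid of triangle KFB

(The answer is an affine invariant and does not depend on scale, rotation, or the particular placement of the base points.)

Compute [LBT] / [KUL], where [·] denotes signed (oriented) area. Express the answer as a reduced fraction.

Choose coordinates B = (0, 0), F = (1, 0), V = (0, 1), L = (2, 3).
1. T is the intersection of line VL and line BF ⇒ T = (-1, 0)
2. K lies on line BL with BK:KL = 4:1 ⇒ K = (8/5, 12/5)
3. U is the centroid of triangle KFB ⇒ U = (13/15, 4/5)
2·[LBT] = -3, 2·[KUL] = 1/5
[LBT]:[KUL] = -3:1/5 = -15

[LBT]:[KUL] = -15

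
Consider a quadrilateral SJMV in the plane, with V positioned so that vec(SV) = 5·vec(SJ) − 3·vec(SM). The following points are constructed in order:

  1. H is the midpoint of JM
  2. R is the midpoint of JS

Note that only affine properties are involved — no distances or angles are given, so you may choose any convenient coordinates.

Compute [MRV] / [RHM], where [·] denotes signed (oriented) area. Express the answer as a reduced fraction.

Choose coordinates S = (0, 0), J = (1, 0), M = (0, 1), V = (5, -3).
1. H is the midpoint of JM ⇒ H = (1/2, 1/2)
2. R is the midpoint of JS ⇒ R = (1/2, 0)
2·[MRV] = 3, 2·[RHM] = 1/4
[MRV]:[RHM] = 3:1/4 = 12

[MRV]:[RHM] = 12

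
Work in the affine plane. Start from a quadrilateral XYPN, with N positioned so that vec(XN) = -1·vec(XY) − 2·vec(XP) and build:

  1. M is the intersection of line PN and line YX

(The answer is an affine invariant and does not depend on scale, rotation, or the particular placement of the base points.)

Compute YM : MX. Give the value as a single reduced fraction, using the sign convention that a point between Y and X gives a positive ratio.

Assign X = (0, 0), Y = (1, 0), P = (0, 1), N = (-1, -2) — the answer is frame-independent, so this choice is without loss of generality.
1. M is the intersection of line PN and line YX ⇒ M = (-1/3, 0)
M = Y + t·(X−Y) with t = 4/3, so YM:MX = t:(1−t) = 4/3:-1/3

YM:MX = -4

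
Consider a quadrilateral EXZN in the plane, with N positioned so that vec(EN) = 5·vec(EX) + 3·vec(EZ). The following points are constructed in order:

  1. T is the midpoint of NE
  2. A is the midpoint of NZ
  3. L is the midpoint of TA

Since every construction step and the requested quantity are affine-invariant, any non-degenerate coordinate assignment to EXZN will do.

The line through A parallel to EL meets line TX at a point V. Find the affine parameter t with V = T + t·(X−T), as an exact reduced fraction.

Work in coordinates with E = (0, 0), X = (1, 0), Z = (0, 1), N = (5, 3).
1. T is the midpoint of NE ⇒ T = (5/2, 3/2)
2. A is the midpoint of NZ ⇒ A = (5/2, 2)
3. L is the midpoint of TA ⇒ L = (5/2, 7/4)
through A parallel to EL: direction (5/2, 7/4); meets TX at V = (25/6, 19/6)
V = T + t·(X−T) with t = -10/9

t = -10/9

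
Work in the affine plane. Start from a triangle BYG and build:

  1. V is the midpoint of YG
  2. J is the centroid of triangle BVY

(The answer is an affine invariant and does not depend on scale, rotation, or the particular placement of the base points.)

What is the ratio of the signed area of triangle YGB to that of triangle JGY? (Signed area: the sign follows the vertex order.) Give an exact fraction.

Choose coordinates B = (0, 0), Y = (1, 0), G = (0, 1).
1. V is the midpoint of YG ⇒ V = (1/2, 1/2)
2. J is the centroid of triangle BVY ⇒ J = (1/2, 1/6)
2·[YGB] = 1, 2·[JGY] = -1/3
[YGB]:[JGY] = 1:-1/3 = -3

[YGB]:[JGY] = -3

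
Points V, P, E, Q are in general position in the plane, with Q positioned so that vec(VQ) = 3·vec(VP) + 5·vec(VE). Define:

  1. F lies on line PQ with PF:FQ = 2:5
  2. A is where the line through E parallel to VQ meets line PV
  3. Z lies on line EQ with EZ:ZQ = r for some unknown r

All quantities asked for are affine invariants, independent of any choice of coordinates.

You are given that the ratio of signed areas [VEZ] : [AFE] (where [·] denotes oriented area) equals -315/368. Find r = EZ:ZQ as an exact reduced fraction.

r = 3/5

Set V = (0, 0), P = (1, 0), E = (0, 1), Q = (3, 5); any affine frame gives the same invariant.
1. F lies on line PQ with PF:FQ = 2:5 ⇒ F = (11/7, 10/7)
2. A is where the line through E parallel to VQ meets line PV ⇒ A = (-3/5, 0)
3. With EZ:ZQ = r, write λ = r/(r+1) so Z = E + λ·(Q−E); Z is affine-linear in λ
Every point depending on Z is an affine combination of Z and λ-independent points, so each such coordinate is linear in λ; the λ² term in each signed area is a multiple of (Q−E)×(Q−E) = 0, so 2·[VEZ] and 2·[AFE] are each linear in λ. Evaluating at λ=0 and λ=1:
  2·[VEZ] = -3·λ,   2·[AFE] = 46/35
So [VEZ]:[AFE] = (-3·λ) / (46/35). Setting this equal to -315/368:
  -3·λ = -315/368·(46/35)  ⇒  λ = 3/8
Then r = λ/(1−λ) = (3/8)/(5/8) = 3/5. Check: with r = 3/5, Z = (9/8, 5/2) and [VEZ]:[AFE] = -315/368 as required.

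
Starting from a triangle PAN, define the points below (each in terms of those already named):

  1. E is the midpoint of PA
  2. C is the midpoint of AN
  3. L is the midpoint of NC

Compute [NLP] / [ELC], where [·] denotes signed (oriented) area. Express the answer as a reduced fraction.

Assign P = (0, 0), A = (1, 0), N = (0, 1) — the answer is frame-independent, so this choice is without loss of generality.
1. E is the midpoint of PA ⇒ E = (1/2, 0)
2. C is the midpoint of AN ⇒ C = (1/2, 1/2)
3. L is the midpoint of NC ⇒ L = (1/4, 3/4)
2·[NLP] = -1/4, 2·[ELC] = -1/8
[NLP]:[ELC] = -1/4:-1/8 = 2

[NLP]:[ELC] = 2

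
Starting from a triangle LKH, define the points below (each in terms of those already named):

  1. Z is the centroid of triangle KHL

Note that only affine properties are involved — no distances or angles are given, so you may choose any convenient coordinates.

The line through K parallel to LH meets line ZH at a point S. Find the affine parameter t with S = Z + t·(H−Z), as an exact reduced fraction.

Assign L = (0, 0), K = (1, 0), H = (0, 1) — the answer is frame-independent, so this choice is without loss of generality.
1. Z is the centroid of triangle KHL ⇒ Z = (1/3, 1/3)
through K parallel to LH: direction (0, 1); meets ZH at S = (1, -1)
S = Z + t·(H−Z) with t = -2

t = -2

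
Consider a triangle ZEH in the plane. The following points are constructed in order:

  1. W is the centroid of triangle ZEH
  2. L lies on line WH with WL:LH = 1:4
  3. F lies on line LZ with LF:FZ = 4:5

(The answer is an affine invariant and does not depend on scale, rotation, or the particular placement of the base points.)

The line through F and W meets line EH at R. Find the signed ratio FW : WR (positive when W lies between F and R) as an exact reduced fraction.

FW:WR = 7/9

Choose coordinates Z = (0, 0), E = (1, 0), H = (0, 1).
1. W is the centroid of triangle ZEH ⇒ W = (1/3, 1/3)
2. L lies on line WH with WL:LH = 1:4 ⇒ L = (4/15, 7/15)
3. F lies on line LZ with LF:FZ = 4:5 ⇒ F = (4/27, 7/27)
line FW meets EH at R = (4/7, 3/7)
W = F + t·(R−F) with t = 7/16, so FW:WR = 7/16:9/16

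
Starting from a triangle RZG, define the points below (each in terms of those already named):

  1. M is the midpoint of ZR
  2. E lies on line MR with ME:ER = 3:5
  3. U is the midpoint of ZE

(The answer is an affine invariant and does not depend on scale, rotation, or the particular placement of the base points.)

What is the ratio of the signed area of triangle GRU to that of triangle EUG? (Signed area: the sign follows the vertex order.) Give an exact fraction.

Work in coordinates with R = (0, 0), Z = (1, 0), G = (0, 1).
1. M is the midpoint of ZR ⇒ M = (1/2, 0)
2. E lies on line MR with ME:ER = 3:5 ⇒ E = (5/16, 0)
3. U is the midpoint of ZE ⇒ U = (21/32, 0)
2·[GRU] = 21/32, 2·[EUG] = 11/32
[GRU]:[EUG] = 21/32:11/32 = 21/11

[GRU]:[EUG] = 21/11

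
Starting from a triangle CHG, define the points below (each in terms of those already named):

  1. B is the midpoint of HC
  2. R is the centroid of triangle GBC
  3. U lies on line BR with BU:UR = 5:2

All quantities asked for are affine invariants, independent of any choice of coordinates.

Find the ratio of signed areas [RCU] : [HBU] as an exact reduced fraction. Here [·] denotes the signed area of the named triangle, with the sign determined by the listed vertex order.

[RCU]:[HBU] = -2/5

Assign C = (0, 0), H = (1, 0), G = (0, 1) — the answer is frame-independent, so this choice is without loss of generality.
1. B is the midpoint of HC ⇒ B = (1/2, 0)
2. R is the centroid of triangle GBC ⇒ R = (1/6, 1/3)
3. U lies on line BR with BU:UR = 5:2 ⇒ U = (11/42, 5/21)
2·[RCU] = 1/21, 2·[HBU] = -5/42
[RCU]:[HBU] = 1/21:-5/42 = -2/5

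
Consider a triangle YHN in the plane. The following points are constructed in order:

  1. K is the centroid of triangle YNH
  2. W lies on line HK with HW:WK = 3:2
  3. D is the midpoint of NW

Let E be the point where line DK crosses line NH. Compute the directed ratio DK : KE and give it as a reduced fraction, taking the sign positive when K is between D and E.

DK:KE = -7/10

Choose coordinates Y = (0, 0), H = (1, 0), N = (0, 1).
1. K is the centroid of triangle YNH ⇒ K = (1/3, 1/3)
2. W lies on line HK with HW:WK = 3:2 ⇒ W = (3/5, 1/5)
3. D is the midpoint of NW ⇒ D = (3/10, 3/5)
line DK meets NH at E = (2/7, 5/7)
K = D + t·(E−D) with t = -7/3, so DK:KE = -7/3:10/3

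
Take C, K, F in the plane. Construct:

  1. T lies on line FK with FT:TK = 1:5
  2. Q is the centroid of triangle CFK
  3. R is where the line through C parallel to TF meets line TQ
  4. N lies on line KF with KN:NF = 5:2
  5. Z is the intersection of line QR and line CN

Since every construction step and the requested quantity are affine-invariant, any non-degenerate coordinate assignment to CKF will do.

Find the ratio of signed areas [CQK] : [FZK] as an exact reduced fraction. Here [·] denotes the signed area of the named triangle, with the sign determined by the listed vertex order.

Choose coordinates C = (0, 0), K = (1, 0), F = (0, 1).
1. T lies on line FK with FT:TK = 1:5 ⇒ T = (1/6, 5/6)
2. Q is the centroid of triangle CFK ⇒ Q = (1/3, 1/3)
3. R is where the line through C parallel to TF meets line TQ ⇒ R = (2/3, -2/3)
4. N lies on line KF with KN:NF = 5:2 ⇒ N = (2/7, 5/7)
5. Z is the intersection of line QR and line CN ⇒ Z = (8/33, 20/33)
2·[CQK] = -1/3, 2·[FZK] = 5/33
[CQK]:[FZK] = -1/3:5/33 = -11/5

[CQK]:[FZK] = -11/5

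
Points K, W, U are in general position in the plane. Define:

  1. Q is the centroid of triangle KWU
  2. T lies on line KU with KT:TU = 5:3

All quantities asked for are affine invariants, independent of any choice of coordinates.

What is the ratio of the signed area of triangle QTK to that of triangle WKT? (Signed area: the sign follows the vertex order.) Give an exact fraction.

[QTK]:[WKT] = -1/3

Work in coordinates with K = (0, 0), W = (1, 0), U = (0, 1).
1. Q is the centroid of triangle KWU ⇒ Q = (1/3, 1/3)
2. T lies on line KU with KT:TU = 5:3 ⇒ T = (0, 5/8)
2·[QTK] = 5/24, 2·[WKT] = -5/8
[QTK]:[WKT] = 5/24:-5/8 = -1/3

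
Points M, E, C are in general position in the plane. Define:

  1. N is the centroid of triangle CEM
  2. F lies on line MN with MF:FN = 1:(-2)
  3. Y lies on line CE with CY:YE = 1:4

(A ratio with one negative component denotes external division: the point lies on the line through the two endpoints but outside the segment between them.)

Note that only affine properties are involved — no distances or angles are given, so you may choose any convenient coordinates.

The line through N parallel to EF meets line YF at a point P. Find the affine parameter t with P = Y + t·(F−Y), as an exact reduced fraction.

t = 1/2

Choose coordinates M = (0, 0), E = (1, 0), C = (0, 1).
1. N is the centroid of triangle CEM ⇒ N = (1/3, 1/3)
2. F lies on line MN with MF:FN = 1:(-2) ⇒ F = (-1/3, -1/3)
3. Y lies on line CE with CY:YE = 1:4 ⇒ Y = (1/5, 4/5)
through N parallel to EF: direction (-4/3, -1/3); meets YF at P = (-1/15, 7/30)
P = Y + t·(F−Y) with t = 1/2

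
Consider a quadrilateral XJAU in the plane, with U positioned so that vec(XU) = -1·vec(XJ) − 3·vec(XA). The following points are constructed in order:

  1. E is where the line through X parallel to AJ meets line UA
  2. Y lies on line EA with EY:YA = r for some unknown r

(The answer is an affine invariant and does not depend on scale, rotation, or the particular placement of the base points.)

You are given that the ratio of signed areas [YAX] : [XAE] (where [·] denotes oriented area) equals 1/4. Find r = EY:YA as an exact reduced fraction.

r = -5

Assign X = (0, 0), J = (1, 0), A = (0, 1), U = (-1, -3) — the answer is frame-independent, so this choice is without loss of generality.
1. E is where the line through X parallel to AJ meets line UA ⇒ E = (-1/5, 1/5)
2. With EY:YA = r, write λ = r/(r+1) so Y = E + λ·(A−E); Y is affine-linear in λ
Every point depending on Y is an affine combination of Y and λ-independent points, so each such coordinate is linear in λ; the λ² term in each signed area is a multiple of (A−E)×(A−E) = 0, so 2·[YAX] and 2·[XAE] are each linear in λ. Evaluating at λ=0 and λ=1:
  2·[YAX] = 1/5·λ − 1/5,   2·[XAE] = 1/5
So [YAX]:[XAE] = (1/5·λ − 1/5) / (1/5). Setting this equal to 1/4:
  1/5·λ − 1/5 = 1/4·(1/5)  ⇒  λ = 5/4
Then r = λ/(1−λ) = (5/4)/(-1/4) = -5. Check: with r = -5, Y = (1/20, 6/5) and [YAX]:[XAE] = 1/4 as required.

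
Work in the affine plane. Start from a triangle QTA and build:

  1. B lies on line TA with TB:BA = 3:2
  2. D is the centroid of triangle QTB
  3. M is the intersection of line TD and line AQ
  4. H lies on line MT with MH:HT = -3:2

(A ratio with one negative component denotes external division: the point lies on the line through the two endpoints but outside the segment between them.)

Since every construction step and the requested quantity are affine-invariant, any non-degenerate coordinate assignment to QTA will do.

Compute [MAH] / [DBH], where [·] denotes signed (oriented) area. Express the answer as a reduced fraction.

Set Q = (0, 0), T = (1, 0), A = (0, 1); any affine frame gives the same invariant.
1. B lies on line TA with TB:BA = 3:2 ⇒ B = (2/5, 3/5)
2. D is the centroid of triangle QTB ⇒ D = (7/15, 1/5)
3. M is the intersection of line TD and line AQ ⇒ M = (0, 3/8)
4. H lies on line MT with MH:HT = -3:2 ⇒ H = (3, -3/4)
2·[MAH] = -15/8, 2·[DBH] = -19/20
[MAH]:[DBH] = -15/8:-19/20 = 75/38

[MAH]:[DBH] = 75/38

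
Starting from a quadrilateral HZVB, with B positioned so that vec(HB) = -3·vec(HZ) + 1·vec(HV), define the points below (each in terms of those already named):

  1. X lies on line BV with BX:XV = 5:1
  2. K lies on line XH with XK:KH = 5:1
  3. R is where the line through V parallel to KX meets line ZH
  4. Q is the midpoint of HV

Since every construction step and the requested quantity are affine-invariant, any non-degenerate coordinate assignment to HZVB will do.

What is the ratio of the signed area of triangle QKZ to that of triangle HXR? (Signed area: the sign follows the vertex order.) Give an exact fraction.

[QKZ]:[HXR] = -3/4

Work in coordinates with H = (0, 0), Z = (1, 0), V = (0, 1), B = (-3, 1).
1. X lies on line BV with BX:XV = 5:1 ⇒ X = (-1/2, 1)
2. K lies on line XH with XK:KH = 5:1 ⇒ K = (-1/12, 1/6)
3. R is where the line through V parallel to KX meets line ZH ⇒ R = (1/2, 0)
4. Q is the midpoint of HV ⇒ Q = (0, 1/2)
2·[QKZ] = 3/8, 2·[HXR] = -1/2
[QKZ]:[HXR] = 3/8:-1/2 = -3/4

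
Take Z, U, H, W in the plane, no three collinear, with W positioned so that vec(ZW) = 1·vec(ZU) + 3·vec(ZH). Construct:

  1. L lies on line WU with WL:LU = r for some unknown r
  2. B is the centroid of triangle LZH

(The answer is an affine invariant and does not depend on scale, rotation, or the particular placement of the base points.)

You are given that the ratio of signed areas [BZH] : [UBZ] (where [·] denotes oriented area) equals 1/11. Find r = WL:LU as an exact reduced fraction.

r = -5/4

Assign Z = (0, 0), U = (1, 0), H = (0, 1), W = (1, 3) — the answer is frame-independent, so this choice is without loss of generality.
1. With WL:LU = r, write λ = r/(r+1) so L = W + λ·(U−W); L is affine-linear in λ
2. B is the centroid of triangle LZH ⇒ B is an affine combination of earlier points and hence also affine-linear in λ
Every point depending on L is an affine combination of L and λ-independent points, so each such coordinate is linear in λ; the λ² term in each signed area is a multiple of (U−W)×(U−W) = 0, so 2·[BZH] and 2·[UBZ] are each linear in λ. Evaluating at λ=0 and λ=1:
  2·[BZH] = -1/3,   2·[UBZ] = −λ + 4/3
So [BZH]:[UBZ] = (-1/3) / (−λ + 4/3). Setting this equal to 1/11:
  -1/3 = 1/11·(−λ + 4/3)  ⇒  λ = 5
Then r = λ/(1−λ) = (5)/(-4) = -5/4. Check: with r = -5/4, L = (1, -12) and [BZH]:[UBZ] = 1/11 as required.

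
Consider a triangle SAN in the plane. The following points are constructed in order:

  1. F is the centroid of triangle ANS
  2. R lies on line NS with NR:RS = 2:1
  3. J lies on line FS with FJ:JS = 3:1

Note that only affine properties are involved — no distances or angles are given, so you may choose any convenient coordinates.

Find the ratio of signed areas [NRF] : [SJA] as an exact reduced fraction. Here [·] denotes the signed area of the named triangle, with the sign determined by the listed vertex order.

Assign S = (0, 0), A = (1, 0), N = (0, 1) — the answer is frame-independent, so this choice is without loss of generality.
1. F is the centroid of triangle ANS ⇒ F = (1/3, 1/3)
2. R lies on line NS with NR:RS = 2:1 ⇒ R = (0, 1/3)
3. J lies on line FS with FJ:JS = 3:1 ⇒ J = (1/12, 1/12)
2·[NRF] = 2/9, 2·[SJA] = -1/12
[NRF]:[SJA] = 2/9:-1/12 = -8/3

[NRF]:[SJA] = -8/3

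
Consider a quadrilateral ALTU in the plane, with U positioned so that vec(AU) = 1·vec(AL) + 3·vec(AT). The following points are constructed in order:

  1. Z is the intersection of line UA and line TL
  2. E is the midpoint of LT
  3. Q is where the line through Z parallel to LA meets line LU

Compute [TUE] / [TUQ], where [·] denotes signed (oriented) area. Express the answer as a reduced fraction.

[TUE]:[TUQ] = 2/3

Assign A = (0, 0), L = (1, 0), T = (0, 1), U = (1, 3) — the answer is frame-independent, so this choice is without loss of generality.
1. Z is the intersection of line UA and line TL ⇒ Z = (1/4, 3/4)
2. E is the midpoint of LT ⇒ E = (1/2, 1/2)
3. Q is where the line through Z parallel to LA meets line LU ⇒ Q = (1, 3/4)
2·[TUE] = -3/2, 2·[TUQ] = -9/4
[TUE]:[TUQ] = -3/2:-9/4 = 2/3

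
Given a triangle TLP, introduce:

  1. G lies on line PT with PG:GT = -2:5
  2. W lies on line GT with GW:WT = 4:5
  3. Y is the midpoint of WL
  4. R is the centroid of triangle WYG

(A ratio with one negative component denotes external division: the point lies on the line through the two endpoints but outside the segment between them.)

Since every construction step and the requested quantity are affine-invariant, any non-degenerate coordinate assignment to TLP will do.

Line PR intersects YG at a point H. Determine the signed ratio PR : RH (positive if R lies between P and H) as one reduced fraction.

PR:RH = 17/10

Set T = (0, 0), L = (1, 0), P = (0, 1); any affine frame gives the same invariant.
1. G lies on line PT with PG:GT = -2:5 ⇒ G = (0, 5/3)
2. W lies on line GT with GW:WT = 4:5 ⇒ W = (0, 25/27)
3. Y is the midpoint of WL ⇒ Y = (1/2, 25/54)
4. R is the centroid of triangle WYG ⇒ R = (1/6, 55/54)
line PR meets YG at H = (9/34, 35/34)
R = P + t·(H−P) with t = 17/27, so PR:RH = 17/27:10/27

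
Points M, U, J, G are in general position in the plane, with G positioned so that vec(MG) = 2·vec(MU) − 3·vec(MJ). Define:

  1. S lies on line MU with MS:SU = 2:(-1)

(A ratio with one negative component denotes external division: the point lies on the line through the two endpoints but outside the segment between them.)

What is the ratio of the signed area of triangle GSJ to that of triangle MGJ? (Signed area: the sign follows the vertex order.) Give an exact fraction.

[GSJ]:[MGJ] = 3

Set M = (0, 0), U = (1, 0), J = (0, 1), G = (2, -3); any affine frame gives the same invariant.
1. S lies on line MU with MS:SU = 2:(-1) ⇒ S = (2, 0)
2·[GSJ] = 6, 2·[MGJ] = 2
[GSJ]:[MGJ] = 6:2 = 3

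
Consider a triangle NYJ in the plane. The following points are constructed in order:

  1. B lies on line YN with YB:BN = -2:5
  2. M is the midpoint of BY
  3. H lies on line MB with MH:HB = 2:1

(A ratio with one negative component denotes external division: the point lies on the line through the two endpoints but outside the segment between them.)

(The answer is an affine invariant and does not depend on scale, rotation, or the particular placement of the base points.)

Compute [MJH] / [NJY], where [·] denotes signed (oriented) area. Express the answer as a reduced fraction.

[MJH]:[NJY] = 2/9

Choose coordinates N = (0, 0), Y = (1, 0), J = (0, 1).
1. B lies on line YN with YB:BN = -2:5 ⇒ B = (5/3, 0)
2. M is the midpoint of BY ⇒ M = (4/3, 0)
3. H lies on line MB with MH:HB = 2:1 ⇒ H = (14/9, 0)
2·[MJH] = -2/9, 2·[NJY] = -1
[MJH]:[NJY] = -2/9:-1 = 2/9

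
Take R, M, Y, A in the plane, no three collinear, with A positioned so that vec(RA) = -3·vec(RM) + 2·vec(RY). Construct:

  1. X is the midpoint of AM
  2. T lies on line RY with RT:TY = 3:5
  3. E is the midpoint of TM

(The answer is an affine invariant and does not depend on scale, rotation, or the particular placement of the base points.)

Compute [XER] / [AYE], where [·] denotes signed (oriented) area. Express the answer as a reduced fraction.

[XER]:[AYE] = 11/31

Choose coordinates R = (0, 0), M = (1, 0), Y = (0, 1), A = (-3, 2).
1. X is the midpoint of AM ⇒ X = (-1, 1)
2. T lies on line RY with RT:TY = 3:5 ⇒ T = (0, 3/8)
3. E is the midpoint of TM ⇒ E = (1/2, 3/16)
2·[XER] = -11/16, 2·[AYE] = -31/16
[XER]:[AYE] = -11/16:-31/16 = 11/31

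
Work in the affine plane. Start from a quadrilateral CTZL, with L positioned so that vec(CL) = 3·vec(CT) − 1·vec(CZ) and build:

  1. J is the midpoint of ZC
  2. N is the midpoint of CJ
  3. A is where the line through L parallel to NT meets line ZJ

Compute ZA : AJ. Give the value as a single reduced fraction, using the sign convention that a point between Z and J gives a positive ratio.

ZA:AJ = -5/3

Work in coordinates with C = (0, 0), T = (1, 0), Z = (0, 1), L = (3, -1).
1. J is the midpoint of ZC ⇒ J = (0, 1/2)
2. N is the midpoint of CJ ⇒ N = (0, 1/4)
3. A is where the line through L parallel to NT meets line ZJ ⇒ A = (0, -1/4)
A = Z + t·(J−Z) with t = 5/2, so ZA:AJ = t:(1−t) = 5/2:-3/2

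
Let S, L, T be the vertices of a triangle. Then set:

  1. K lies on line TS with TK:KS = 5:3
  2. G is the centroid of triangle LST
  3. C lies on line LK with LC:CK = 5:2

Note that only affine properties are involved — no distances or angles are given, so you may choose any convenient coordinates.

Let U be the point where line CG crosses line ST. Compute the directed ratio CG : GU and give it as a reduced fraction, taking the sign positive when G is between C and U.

Work in coordinates with S = (0, 0), L = (1, 0), T = (0, 1).
1. K lies on line TS with TK:KS = 5:3 ⇒ K = (0, 3/8)
2. G is the centroid of triangle LST ⇒ G = (1/3, 1/3)
3. C lies on line LK with LC:CK = 5:2 ⇒ C = (2/7, 15/56)
line CG meets ST at U = (0, -1/8)
G = C + t·(U−C) with t = -1/6, so CG:GU = -1/6:7/6

CG:GU = -1/7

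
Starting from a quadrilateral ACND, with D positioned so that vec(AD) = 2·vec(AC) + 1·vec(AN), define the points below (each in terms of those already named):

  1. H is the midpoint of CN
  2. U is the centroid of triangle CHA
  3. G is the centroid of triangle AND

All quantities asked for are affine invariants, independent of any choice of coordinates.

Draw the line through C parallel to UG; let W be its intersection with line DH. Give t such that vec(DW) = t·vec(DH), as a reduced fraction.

Assign A = (0, 0), C = (1, 0), N = (0, 1), D = (2, 1) — the answer is frame-independent, so this choice is without loss of generality.
1. H is the midpoint of CN ⇒ H = (1/2, 1/2)
2. U is the centroid of triangle CHA ⇒ U = (1/2, 1/6)
3. G is the centroid of triangle AND ⇒ G = (2/3, 2/3)
through C parallel to UG: direction (1/6, 1/2); meets DH at W = (5/4, 3/4)
W = D + t·(H−D) with t = 1/2

t = 1/2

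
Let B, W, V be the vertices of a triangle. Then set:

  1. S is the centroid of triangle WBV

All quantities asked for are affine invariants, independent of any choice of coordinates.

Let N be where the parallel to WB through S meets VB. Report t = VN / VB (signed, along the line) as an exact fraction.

Choose coordinates B = (0, 0), W = (1, 0), V = (0, 1).
1. S is the centroid of triangle WBV ⇒ S = (1/3, 1/3)
through S parallel to WB: direction (-1, 0); meets VB at N = (0, 1/3)
N = V + t·(B−V) with t = 2/3

t = 2/3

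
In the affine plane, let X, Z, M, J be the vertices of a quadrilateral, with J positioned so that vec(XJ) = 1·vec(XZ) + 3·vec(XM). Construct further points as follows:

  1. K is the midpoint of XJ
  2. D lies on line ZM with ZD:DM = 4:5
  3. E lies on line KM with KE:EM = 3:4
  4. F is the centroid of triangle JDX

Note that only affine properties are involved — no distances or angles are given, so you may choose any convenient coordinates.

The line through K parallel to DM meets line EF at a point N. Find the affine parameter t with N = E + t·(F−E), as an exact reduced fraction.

t = 9/2

Work in coordinates with X = (0, 0), Z = (1, 0), M = (0, 1), J = (1, 3).
1. K is the midpoint of XJ ⇒ K = (1/2, 3/2)
2. D lies on line ZM with ZD:DM = 4:5 ⇒ D = (5/9, 4/9)
3. E lies on line KM with KE:EM = 3:4 ⇒ E = (2/7, 9/7)
4. F is the centroid of triangle JDX ⇒ F = (14/27, 31/27)
through K parallel to DM: direction (-5/9, 5/9); meets EF at N = (4/3, 2/3)
N = E + t·(F−E) with t = 9/2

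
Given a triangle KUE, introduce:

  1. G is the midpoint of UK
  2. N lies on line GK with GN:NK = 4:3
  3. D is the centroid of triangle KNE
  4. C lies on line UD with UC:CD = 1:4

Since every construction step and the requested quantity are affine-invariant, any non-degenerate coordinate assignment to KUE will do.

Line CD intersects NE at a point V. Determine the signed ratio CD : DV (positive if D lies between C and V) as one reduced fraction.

Work in coordinates with K = (0, 0), U = (1, 0), E = (0, 1).
1. G is the midpoint of UK ⇒ G = (1/2, 0)
2. N lies on line GK with GN:NK = 4:3 ⇒ N = (3/14, 0)
3. D is the centroid of triangle KNE ⇒ D = (1/14, 1/3)
4. C lies on line UD with UC:CD = 1:4 ⇒ C = (57/70, 1/15)
line CD meets NE at V = (25/168, 11/36)
D = C + t·(V−C) with t = 48/43, so CD:DV = 48/43:-5/43

CD:DV = -48/5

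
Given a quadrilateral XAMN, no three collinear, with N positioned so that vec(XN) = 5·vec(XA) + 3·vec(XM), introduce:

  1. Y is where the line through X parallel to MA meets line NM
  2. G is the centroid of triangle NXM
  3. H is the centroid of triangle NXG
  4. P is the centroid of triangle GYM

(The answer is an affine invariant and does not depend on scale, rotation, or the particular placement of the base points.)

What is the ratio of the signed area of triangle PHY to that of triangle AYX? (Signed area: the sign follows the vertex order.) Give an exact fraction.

Work in coordinates with X = (0, 0), A = (1, 0), M = (0, 1), N = (5, 3).
1. Y is where the line through X parallel to MA meets line NM ⇒ Y = (-5/7, 5/7)
2. G is the centroid of triangle NXM ⇒ G = (5/3, 4/3)
3. H is the centroid of triangle NXG ⇒ H = (20/9, 13/9)
4. P is the centroid of triangle GYM ⇒ P = (20/63, 64/63)
2·[PHY] = -25/189, 2·[AYX] = 5/7
[PHY]:[AYX] = -25/189:5/7 = -5/27

[PHY]:[AYX] = -5/27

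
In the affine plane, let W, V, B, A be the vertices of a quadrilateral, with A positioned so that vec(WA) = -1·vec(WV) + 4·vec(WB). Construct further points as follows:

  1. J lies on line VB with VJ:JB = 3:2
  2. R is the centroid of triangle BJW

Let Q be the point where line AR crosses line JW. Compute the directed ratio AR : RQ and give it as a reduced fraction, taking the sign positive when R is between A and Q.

Set W = (0, 0), V = (1, 0), B = (0, 1), A = (-1, 4); any affine frame gives the same invariant.
1. J lies on line VB with VJ:JB = 3:2 ⇒ J = (2/5, 3/5)
2. R is the centroid of triangle BJW ⇒ R = (2/15, 8/15)
line AR meets JW at Q = (32/155, 48/155)
R = A + t·(Q−A) with t = 31/33, so AR:RQ = 31/33:2/33

AR:RQ = 31/2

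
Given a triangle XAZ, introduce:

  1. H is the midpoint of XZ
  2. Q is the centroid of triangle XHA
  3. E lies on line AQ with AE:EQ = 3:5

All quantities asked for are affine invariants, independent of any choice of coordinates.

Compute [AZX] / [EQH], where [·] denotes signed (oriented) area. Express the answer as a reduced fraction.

[AZX]:[EQH] = -48/5

Assign X = (0, 0), A = (1, 0), Z = (0, 1) — the answer is frame-independent, so this choice is without loss of generality.
1. H is the midpoint of XZ ⇒ H = (0, 1/2)
2. Q is the centroid of triangle XHA ⇒ Q = (1/3, 1/6)
3. E lies on line AQ with AE:EQ = 3:5 ⇒ E = (3/4, 1/16)
2·[AZX] = 1, 2·[EQH] = -5/48
[AZX]:[EQH] = 1:-5/48 = -48/5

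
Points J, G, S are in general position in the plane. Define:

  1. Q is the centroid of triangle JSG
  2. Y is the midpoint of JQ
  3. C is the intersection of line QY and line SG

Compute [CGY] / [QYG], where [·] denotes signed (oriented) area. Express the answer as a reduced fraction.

Assign J = (0, 0), G = (1, 0), S = (0, 1) — the answer is frame-independent, so this choice is without loss of generality.
1. Q is the centroid of triangle JSG ⇒ Q = (1/3, 1/3)
2. Y is the midpoint of JQ ⇒ Y = (1/6, 1/6)
3. C is the intersection of line QY and line SG ⇒ C = (1/2, 1/2)
2·[CGY] = -1/3, 2·[QYG] = 1/6
[CGY]:[QYG] = -1/3:1/6 = -2

[CGY]:[QYG] = -2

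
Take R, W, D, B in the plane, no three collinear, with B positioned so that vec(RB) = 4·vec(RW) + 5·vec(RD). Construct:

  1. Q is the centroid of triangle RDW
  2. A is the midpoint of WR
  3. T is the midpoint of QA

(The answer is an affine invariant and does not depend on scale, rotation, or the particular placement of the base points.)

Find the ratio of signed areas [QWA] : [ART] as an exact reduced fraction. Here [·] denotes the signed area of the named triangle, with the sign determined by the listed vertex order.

Set R = (0, 0), W = (1, 0), D = (0, 1), B = (4, 5); any affine frame gives the same invariant.
1. Q is the centroid of triangle RDW ⇒ Q = (1/3, 1/3)
2. A is the midpoint of WR ⇒ A = (1/2, 0)
3. T is the midpoint of QA ⇒ T = (5/12, 1/6)
2·[QWA] = -1/6, 2·[ART] = -1/12
[QWA]:[ART] = -1/6:-1/12 = 2

[QWA]:[ART] = 2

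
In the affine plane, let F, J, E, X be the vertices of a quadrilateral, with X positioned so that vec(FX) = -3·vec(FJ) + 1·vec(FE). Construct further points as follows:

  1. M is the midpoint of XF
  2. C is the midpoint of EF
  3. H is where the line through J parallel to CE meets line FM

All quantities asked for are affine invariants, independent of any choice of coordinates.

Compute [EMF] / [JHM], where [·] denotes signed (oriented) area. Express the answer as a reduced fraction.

[EMF]:[JHM] = -9/5

Assign F = (0, 0), J = (1, 0), E = (0, 1), X = (-3, 1) — the answer is frame-independent, so this choice is without loss of generality.
1. M is the midpoint of XF ⇒ M = (-3/2, 1/2)
2. C is the midpoint of EF ⇒ C = (0, 1/2)
3. H is where the line through J parallel to CE meets line FM ⇒ H = (1, -1/3)
2·[EMF] = 3/2, 2·[JHM] = -5/6
[EMF]:[JHM] = 3/2:-5/6 = -9/5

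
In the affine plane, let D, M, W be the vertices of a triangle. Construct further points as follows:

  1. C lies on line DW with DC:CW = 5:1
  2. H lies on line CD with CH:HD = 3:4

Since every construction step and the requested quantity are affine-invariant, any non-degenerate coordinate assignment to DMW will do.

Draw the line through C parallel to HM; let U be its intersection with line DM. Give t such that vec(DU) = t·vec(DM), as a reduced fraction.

t = 7/4

Set D = (0, 0), M = (1, 0), W = (0, 1); any affine frame gives the same invariant.
1. C lies on line DW with DC:CW = 5:1 ⇒ C = (0, 5/6)
2. H lies on line CD with CH:HD = 3:4 ⇒ H = (0, 10/21)
through C parallel to HM: direction (1, -10/21); meets DM at U = (7/4, 0)
U = D + t·(M−D) with t = 7/4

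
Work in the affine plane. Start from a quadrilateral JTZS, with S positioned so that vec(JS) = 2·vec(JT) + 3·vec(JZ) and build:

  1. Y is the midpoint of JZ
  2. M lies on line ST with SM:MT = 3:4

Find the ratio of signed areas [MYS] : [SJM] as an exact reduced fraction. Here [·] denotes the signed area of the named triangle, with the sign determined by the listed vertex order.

[MYS]:[SJM] = -7/6

Assign J = (0, 0), T = (1, 0), Z = (0, 1), S = (2, 3) — the answer is frame-independent, so this choice is without loss of generality.
1. Y is the midpoint of JZ ⇒ Y = (0, 1/2)
2. M lies on line ST with SM:MT = 3:4 ⇒ M = (11/7, 12/7)
2·[MYS] = -3/2, 2·[SJM] = 9/7
[MYS]:[SJM] = -3/2:9/7 = -7/6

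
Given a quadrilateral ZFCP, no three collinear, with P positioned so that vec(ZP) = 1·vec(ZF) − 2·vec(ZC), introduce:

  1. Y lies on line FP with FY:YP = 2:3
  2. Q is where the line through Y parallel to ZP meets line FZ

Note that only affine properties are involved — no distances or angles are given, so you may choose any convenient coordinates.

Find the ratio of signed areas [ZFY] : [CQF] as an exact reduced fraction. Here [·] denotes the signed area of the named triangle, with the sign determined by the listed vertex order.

[ZFY]:[CQF] = -2

Work in coordinates with Z = (0, 0), F = (1, 0), C = (0, 1), P = (1, -2).
1. Y lies on line FP with FY:YP = 2:3 ⇒ Y = (1, -4/5)
2. Q is where the line through Y parallel to ZP meets line FZ ⇒ Q = (3/5, 0)
2·[ZFY] = -4/5, 2·[CQF] = 2/5
[ZFY]:[CQF] = -4/5:2/5 = -2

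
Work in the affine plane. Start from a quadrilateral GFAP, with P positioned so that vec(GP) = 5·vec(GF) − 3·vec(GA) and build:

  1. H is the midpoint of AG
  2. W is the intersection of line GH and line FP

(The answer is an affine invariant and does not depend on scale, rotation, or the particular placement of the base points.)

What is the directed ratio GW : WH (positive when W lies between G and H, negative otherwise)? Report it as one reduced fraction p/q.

Choose coordinates G = (0, 0), F = (1, 0), A = (0, 1), P = (5, -3).
1. H is the midpoint of AG ⇒ H = (0, 1/2)
2. W is the intersection of line GH and line FP ⇒ W = (0, 3/4)
W = G + t·(H−G) with t = 3/2, so GW:WH = t:(1−t) = 3/2:-1/2

GW:WH = -3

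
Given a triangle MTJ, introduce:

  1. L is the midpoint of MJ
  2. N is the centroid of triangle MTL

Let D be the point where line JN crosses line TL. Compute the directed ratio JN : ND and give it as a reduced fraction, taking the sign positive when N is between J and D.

Choose coordinates M = (0, 0), T = (1, 0), J = (0, 1).
1. L is the midpoint of MJ ⇒ L = (0, 1/2)
2. N is the centroid of triangle MTL ⇒ N = (1/3, 1/6)
line JN meets TL at D = (1/4, 3/8)
N = J + t·(D−J) with t = 4/3, so JN:ND = 4/3:-1/3

JN:ND = -4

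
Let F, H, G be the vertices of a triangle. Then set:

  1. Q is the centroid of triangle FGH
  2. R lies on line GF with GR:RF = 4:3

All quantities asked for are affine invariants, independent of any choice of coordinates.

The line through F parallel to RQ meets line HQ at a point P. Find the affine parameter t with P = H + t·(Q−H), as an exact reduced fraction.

t = -2

Set F = (0, 0), H = (1, 0), G = (0, 1); any affine frame gives the same invariant.
1. Q is the centroid of triangle FGH ⇒ Q = (1/3, 1/3)
2. R lies on line GF with GR:RF = 4:3 ⇒ R = (0, 3/7)
through F parallel to RQ: direction (1/3, -2/21); meets HQ at P = (7/3, -2/3)
P = H + t·(Q−H) with t = -2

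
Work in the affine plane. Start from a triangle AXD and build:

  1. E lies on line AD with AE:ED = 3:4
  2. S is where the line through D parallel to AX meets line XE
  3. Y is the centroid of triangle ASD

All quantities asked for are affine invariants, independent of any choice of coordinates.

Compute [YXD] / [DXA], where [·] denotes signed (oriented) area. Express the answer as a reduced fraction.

Work in coordinates with A = (0, 0), X = (1, 0), D = (0, 1).
1. E lies on line AD with AE:ED = 3:4 ⇒ E = (0, 3/7)
2. S is where the line through D parallel to AX meets line XE ⇒ S = (-4/3, 1)
3. Y is the centroid of triangle ASD ⇒ Y = (-4/9, 2/3)
2·[YXD] = 7/9, 2·[DXA] = -1
[YXD]:[DXA] = 7/9:-1 = -7/9

[YXD]:[DXA] = -7/9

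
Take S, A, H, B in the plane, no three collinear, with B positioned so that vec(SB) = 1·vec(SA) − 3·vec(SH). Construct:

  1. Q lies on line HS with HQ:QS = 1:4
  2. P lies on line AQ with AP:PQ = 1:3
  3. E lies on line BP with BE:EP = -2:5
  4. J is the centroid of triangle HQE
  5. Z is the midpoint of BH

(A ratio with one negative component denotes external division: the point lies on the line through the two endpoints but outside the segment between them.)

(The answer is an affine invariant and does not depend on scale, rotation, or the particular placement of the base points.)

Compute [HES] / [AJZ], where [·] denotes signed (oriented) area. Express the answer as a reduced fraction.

[HES]:[AJZ] = -21

Work in coordinates with S = (0, 0), A = (1, 0), H = (0, 1), B = (1, -3).
1. Q lies on line HS with HQ:QS = 1:4 ⇒ Q = (0, 4/5)
2. P lies on line AQ with AP:PQ = 1:3 ⇒ P = (3/4, 1/5)
3. E lies on line BP with BE:EP = -2:5 ⇒ E = (7/6, -77/15)
4. J is the centroid of triangle HQE ⇒ J = (7/18, -10/9)
5. Z is the midpoint of BH ⇒ Z = (1/2, -1)
2·[HES] = -7/6, 2·[AJZ] = 1/18
[HES]:[AJZ] = -7/6:1/18 = -21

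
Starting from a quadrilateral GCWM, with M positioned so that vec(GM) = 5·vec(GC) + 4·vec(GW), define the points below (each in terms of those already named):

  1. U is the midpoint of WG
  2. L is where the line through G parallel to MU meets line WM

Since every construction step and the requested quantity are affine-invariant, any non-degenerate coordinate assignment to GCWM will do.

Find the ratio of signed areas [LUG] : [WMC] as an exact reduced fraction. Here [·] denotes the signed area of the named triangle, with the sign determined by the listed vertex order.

[LUG]:[WMC] = -5/8

Assign G = (0, 0), C = (1, 0), W = (0, 1), M = (5, 4) — the answer is frame-independent, so this choice is without loss of generality.
1. U is the midpoint of WG ⇒ U = (0, 1/2)
2. L is where the line through G parallel to MU meets line WM ⇒ L = (10, 7)
2·[LUG] = 5, 2·[WMC] = -8
[LUG]:[WMC] = 5:-8 = -5/8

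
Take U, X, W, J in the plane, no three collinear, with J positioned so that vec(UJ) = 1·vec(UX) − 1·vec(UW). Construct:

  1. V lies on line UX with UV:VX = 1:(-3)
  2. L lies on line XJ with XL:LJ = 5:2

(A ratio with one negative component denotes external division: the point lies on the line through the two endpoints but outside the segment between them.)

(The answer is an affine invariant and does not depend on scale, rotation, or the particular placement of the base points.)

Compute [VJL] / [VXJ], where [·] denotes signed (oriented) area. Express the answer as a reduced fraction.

[VJL]:[VXJ] = -2/7

Work in coordinates with U = (0, 0), X = (1, 0), W = (0, 1), J = (1, -1).
1. V lies on line UX with UV:VX = 1:(-3) ⇒ V = (-1/2, 0)
2. L lies on line XJ with XL:LJ = 5:2 ⇒ L = (1, -5/7)
2·[VJL] = 3/7, 2·[VXJ] = -3/2
[VJL]:[VXJ] = 3/7:-3/2 = -2/7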